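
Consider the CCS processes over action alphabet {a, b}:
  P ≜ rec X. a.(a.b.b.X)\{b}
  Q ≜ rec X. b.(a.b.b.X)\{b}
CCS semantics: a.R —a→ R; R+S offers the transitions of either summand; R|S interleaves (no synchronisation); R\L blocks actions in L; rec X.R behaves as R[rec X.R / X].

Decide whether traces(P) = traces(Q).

Reachable graph of P (3 states):
  p0 = rec X. a.(a.b.b.X)\{b} :: ··a··> p1
  p1 = (a.b.b.(rec X. a.(a.b.b.X)\{b}))\{b} :: ··a··> p2
  p2 = (b.b.(rec X. a.(a.b.b.X)\{b}))\{b} :: stopped
Reachable graph of Q (3 states):
  q0 = rec X. b.(a.b.b.X)\{b} :: ··b··> q1
  q1 = (a.b.b.(rec X. b.(a.b.b.X)\{b}))\{b} :: ··a··> q2
  q2 = (b.b.(rec X. b.(a.b.b.X)\{b}))\{b} :: stopped
Trace ⟨a⟩ through P, begin at {p0}:
  after a @ step 1: {p1}
  — P admits the full trace.
Trace ⟨a⟩ through Q, begin at {q0}:
  after a @ step 1: ∅  — Q cannot continue

traces(P) ≠ traces(Q) — witness ⟨a⟩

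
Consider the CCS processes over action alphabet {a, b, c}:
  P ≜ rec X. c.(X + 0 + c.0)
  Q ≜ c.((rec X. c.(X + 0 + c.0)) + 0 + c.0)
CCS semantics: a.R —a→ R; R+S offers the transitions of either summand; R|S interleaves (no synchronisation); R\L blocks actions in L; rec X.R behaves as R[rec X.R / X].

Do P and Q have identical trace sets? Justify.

trace-equivalent

Reachable graph of P (3 states):
  s0 = rec X. c.(X + 0 + c.0) ⊢ -c-> s1
  s1 = (rec X. c.(X + 0 + c.0)) + 0 + c.0 ⊢ -c-> s1, -c-> s2
  s2 = 0 ⊢ deadlocked
Reachable graph of Q (3 states):
  t0 = c.((rec X. c.(X + 0 + c.0)) + 0 + c.0) ⊢ -c-> t1
  t1 = (rec X. c.(X + 0 + c.0)) + 0 + c.0 ⊢ -c-> t1, -c-> t2
  t2 = 0 ⊢ deadlocked
Partition-refinement fixed point:
  B0 = {s0, t0}
  B1 = {s1, t1}
  B2 = {s2, t2}
s0 ∈ B0, t0 ∈ B0 → same block
Bisimilar ⇒ trace-equivalent.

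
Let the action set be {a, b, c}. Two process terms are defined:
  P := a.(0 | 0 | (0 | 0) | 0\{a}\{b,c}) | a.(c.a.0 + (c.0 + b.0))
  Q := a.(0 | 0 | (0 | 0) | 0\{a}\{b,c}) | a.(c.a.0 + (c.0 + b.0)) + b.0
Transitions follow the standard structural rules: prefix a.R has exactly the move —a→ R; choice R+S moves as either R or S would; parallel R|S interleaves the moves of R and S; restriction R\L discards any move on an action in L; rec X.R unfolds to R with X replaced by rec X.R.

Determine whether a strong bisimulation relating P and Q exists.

NO

P's transition system — 8 states:
  m0 = a.(0 | 0 | (0 | 0) | 0\{a}\{b,c}) | a.(c.a.0 + (c.0 + b.0)) | ··a··> m1, ··a··> m2
  m1 = 0 | 0 | (0 | 0) | 0\{a}\{b,c} | a.(c.a.0 + (c.0 + b.0)) | ··a··> m3
  m2 = a.(0 | 0 | (0 | 0) | 0\{a}\{b,c}) | (c.a.0 + (c.0 + b.0)) | ··a··> m3, ··b··> m4, ··c··> m4, ··c··> m5
  m3 = 0 | 0 | (0 | 0) | 0\{a}\{b,c} | (c.a.0 + (c.0 + b.0)) | ··b··> m6, ··c··> m6, ··c··> m7
  m4 = a.(0 | 0 | (0 | 0) | 0\{a}\{b,c}) | 0 | ··a··> m6
  m5 = a.(0 | 0 | (0 | 0) | 0\{a}\{b,c}) | a.0 | ··a··> m4, ··a··> m7
  m6 = 0 | 0 | (0 | 0) | 0\{a}\{b,c} | 0 | (no moves)
  m7 = 0 | 0 | (0 | 0) | 0\{a}\{b,c} | a.0 | ··a··> m6
Q's transition system — 9 states:
  n0 = a.(0 | 0 | (0 | 0) | 0\{a}\{b,c}) | a.(c.a.0 + (c.0 + b.0)) + b.0 | ··a··> n1, ··a··> n2, ··b··> n3
  n1 = 0 | 0 | (0 | 0) | 0\{a}\{b,c} | a.(c.a.0 + (c.0 + b.0)) | ··a··> n4
  n2 = a.(0 | 0 | (0 | 0) | 0\{a}\{b,c}) | (c.a.0 + (c.0 + b.0)) | ··a··> n4, ··b··> n5, ··c··> n5, ··c··> n6
  n3 = 0 | (no moves)
  n4 = 0 | 0 | (0 | 0) | 0\{a}\{b,c} | (c.a.0 + (c.0 + b.0)) | ··b··> n7, ··c··> n7, ··c··> n8
  n5 = a.(0 | 0 | (0 | 0) | 0\{a}\{b,c}) | 0 | ··a··> n7
  n6 = a.(0 | 0 | (0 | 0) | 0\{a}\{b,c}) | a.0 | ··a··> n5, ··a··> n8
  n7 = 0 | 0 | (0 | 0) | 0\{a}\{b,c} | 0 | (no moves)
  n8 = 0 | 0 | (0 | 0) | 0\{a}\{b,c} | a.0 | ··a··> n7
Partition-refinement fixed point:
  B0 = {m0}
  B1 = {m1, n1}
  B2 = {m3, n4}
  B3 = {m6, n3, n7}
  B4 = {m4, m7, n5, n8}
  B5 = {m2, n2}
  B6 = {m5, n6}
  B7 = {n0}
m0 ∈ B0, n0 ∈ B7 → different blocks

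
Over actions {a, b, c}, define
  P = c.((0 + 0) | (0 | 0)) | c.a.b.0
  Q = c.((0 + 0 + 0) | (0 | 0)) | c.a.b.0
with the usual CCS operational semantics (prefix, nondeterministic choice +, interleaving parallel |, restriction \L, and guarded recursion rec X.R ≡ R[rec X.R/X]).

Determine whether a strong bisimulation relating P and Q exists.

P's transition system — 8 states:
  u0 = c.((0 + 0) | (0 | 0)) | c.a.b.0 has moves —c→ u1, —c→ u2
  u1 = (0 + 0) | (0 | 0) | c.a.b.0 has moves —c→ u3
  u2 = c.((0 + 0) | (0 | 0)) | a.b.0 has moves —a→ u4, —c→ u3
  u3 = (0 + 0) | (0 | 0) | a.b.0 has moves —a→ u5
  u4 = c.((0 + 0) | (0 | 0)) | b.0 has moves —b→ u6, —c→ u5
  u5 = (0 + 0) | (0 | 0) | b.0 has moves —b→ u7
  u6 = c.((0 + 0) | (0 | 0)) | 0 has moves —c→ u7
  u7 = (0 + 0) | (0 | 0) | 0 has moves (no moves)
Q's transition system — 8 states:
  v0 = c.((0 + 0 + 0) | (0 | 0)) | c.a.b.0 has moves —c→ v1, —c→ v2
  v1 = (0 + 0 + 0) | (0 | 0) | c.a.b.0 has moves —c→ v3
  v2 = c.((0 + 0 + 0) | (0 | 0)) | a.b.0 has moves —a→ v4, —c→ v3
  v3 = (0 + 0 + 0) | (0 | 0) | a.b.0 has moves —a→ v5
  v4 = c.((0 + 0 + 0) | (0 | 0)) | b.0 has moves —b→ v6, —c→ v5
  v5 = (0 + 0 + 0) | (0 | 0) | b.0 has moves —b→ v7
  v6 = c.((0 + 0 + 0) | (0 | 0)) | 0 has moves —c→ v7
  v7 = (0 + 0 + 0) | (0 | 0) | 0 has moves (no moves)
Coarsest stable partition (strong bisimilarity classes):
  B0 = {u0, v0}
  B1 = {u1, v1}
  B2 = {u3, v3}
  B3 = {u5, v5}
  B4 = {u7, v7}
  B5 = {u2, v2}
  B6 = {u4, v4}
  B7 = {u6, v6}
u0 ∈ B0, v0 ∈ B0 → same block

bisimilar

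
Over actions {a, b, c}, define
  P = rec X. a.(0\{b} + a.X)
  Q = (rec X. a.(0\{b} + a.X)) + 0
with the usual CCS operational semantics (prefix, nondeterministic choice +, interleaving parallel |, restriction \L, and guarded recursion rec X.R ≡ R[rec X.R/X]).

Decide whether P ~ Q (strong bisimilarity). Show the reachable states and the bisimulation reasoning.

LTS(P): 2 reachable states
  u0 = rec X. a.(0\{b} + a.X) ⊢ --a--▸ u1
  u1 = 0\{b} + a.(rec X. a.(0\{b} + a.X)) ⊢ --a--▸ u0
LTS(Q): 3 reachable states
  v0 = (rec X. a.(0\{b} + a.X)) + 0 ⊢ --a--▸ v1
  v1 = 0\{b} + a.(rec X. a.(0\{b} + a.X)) ⊢ --a--▸ v2
  v2 = rec X. a.(0\{b} + a.X) ⊢ --a--▸ v1
Partition-refinement fixed point:
  B0 = {u0, u1, v0, v1, v2}
u0 ∈ B0, v0 ∈ B0 → same block

bisimilar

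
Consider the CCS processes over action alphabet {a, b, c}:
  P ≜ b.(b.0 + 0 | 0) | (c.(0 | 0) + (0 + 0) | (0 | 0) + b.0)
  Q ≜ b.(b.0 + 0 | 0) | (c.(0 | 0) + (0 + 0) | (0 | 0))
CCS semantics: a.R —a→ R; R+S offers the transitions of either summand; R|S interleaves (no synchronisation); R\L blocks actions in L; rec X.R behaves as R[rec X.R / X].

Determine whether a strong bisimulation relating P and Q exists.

Reachable graph of P (9 states):
  u0 = b.(b.0 + 0 | 0) | (c.(0 | 0) + (0 + 0) | (0 | 0) + b.0) :: ··b··> u1, ··b··> u2, ··c··> u3
  u1 = (b.0 + 0 | 0) | (c.(0 | 0) + (0 + 0) | (0 | 0) + b.0) :: ··b··> u4, ··b··> u5, ··c··> u6
  u2 = b.(b.0 + 0 | 0) | 0 :: ··b··> u4
  u3 = b.(b.0 + 0 | 0) | (0 | 0) :: ··b··> u6
  u4 = (b.0 + 0 | 0) | 0 :: ··b··> u7
  u5 = 0 | (c.(0 | 0) + (0 + 0) | (0 | 0) + b.0) :: ··b··> u7, ··c··> u8
  u6 = (b.0 + 0 | 0) | (0 | 0) :: ··b··> u8
  u7 = 0 | 0 :: ∅
  u8 = 0 | (0 | 0) :: ∅
Reachable graph of Q (6 states):
  v0 = b.(b.0 + 0 | 0) | (c.(0 | 0) + (0 + 0) | (0 | 0)) :: ··b··> v1, ··c··> v2
  v1 = (b.0 + 0 | 0) | (c.(0 | 0) + (0 + 0) | (0 | 0)) :: ··b··> v3, ··c··> v4
  v2 = b.(b.0 + 0 | 0) | (0 | 0) :: ··b··> v4
  v3 = 0 | (c.(0 | 0) + (0 + 0) | (0 | 0)) :: ··c··> v5
  v4 = (b.0 + 0 | 0) | (0 | 0) :: ··b··> v5
  v5 = 0 | (0 | 0) :: ∅
Bisimilarity quotient blocks:
  B0 = {u0}
  B1 = {u2, u3, v2}
  B2 = {u4, u6, v4}
  B3 = {u7, u8, v5}
  B4 = {u1}
  B5 = {u5}
  B6 = {v0}
  B7 = {v1}
  B8 = {v3}
u0 ∈ B0, v0 ∈ B6 → different blocks

not bisimilar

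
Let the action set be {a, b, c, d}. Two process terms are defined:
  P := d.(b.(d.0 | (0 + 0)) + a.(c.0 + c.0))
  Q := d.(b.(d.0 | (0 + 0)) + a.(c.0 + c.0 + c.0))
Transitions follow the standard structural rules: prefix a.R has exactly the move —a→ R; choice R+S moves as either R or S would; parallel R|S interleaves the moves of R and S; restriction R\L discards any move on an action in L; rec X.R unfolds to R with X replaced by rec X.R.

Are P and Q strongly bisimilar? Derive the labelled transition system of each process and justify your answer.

P ~ Q

LTS(P): 6 reachable states
  s0 = d.(b.(d.0 | (0 + 0)) + a.(c.0 + c.0)) | ··d··> s1
  s1 = b.(d.0 | (0 + 0)) + a.(c.0 + c.0) | ··a··> s2, ··b··> s3
  s2 = c.0 + c.0 | ··c··> s4
  s3 = d.0 | (0 + 0) | ··d··> s5
  s4 = 0 | deadlocked
  s5 = 0 | (0 + 0) | deadlocked
LTS(Q): 6 reachable states
  t0 = d.(b.(d.0 | (0 + 0)) + a.(c.0 + c.0 + c.0)) | ··d··> t1
  t1 = b.(d.0 | (0 + 0)) + a.(c.0 + c.0 + c.0) | ··a··> t2, ··b··> t3
  t2 = c.0 + c.0 + c.0 | ··c··> t4
  t3 = d.0 | (0 + 0) | ··d··> t5
  t4 = 0 | deadlocked
  t5 = 0 | (0 + 0) | deadlocked
Bisimilarity quotient blocks:
  B0 = {s0, t0}
  B1 = {s1, t1}
  B2 = {s3, t3}
  B3 = {s4, s5, t4, t5}
  B4 = {s2, t2}
s0 ∈ B0, t0 ∈ B0 → same block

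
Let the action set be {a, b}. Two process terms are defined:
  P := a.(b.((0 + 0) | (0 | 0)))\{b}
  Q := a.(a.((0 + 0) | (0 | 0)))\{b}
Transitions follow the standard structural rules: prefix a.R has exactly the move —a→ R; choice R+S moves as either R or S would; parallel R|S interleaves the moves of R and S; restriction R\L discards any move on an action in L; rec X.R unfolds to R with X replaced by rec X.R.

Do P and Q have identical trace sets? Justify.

Reachable graph of P (2 states):
  m0 = a.(b.((0 + 0) | (0 | 0)))\{b} | --a--▸ m1
  m1 = (b.((0 + 0) | (0 | 0)))\{b} | stopped
Reachable graph of Q (3 states):
  n0 = a.(a.((0 + 0) | (0 | 0)))\{b} | --a--▸ n1
  n1 = (a.((0 + 0) | (0 | 0)))\{b} | --a--▸ n2
  n2 = ((0 + 0) | (0 | 0))\{b} | stopped
Executing aa from Q (initial set {n0}):
  step 1 (a): {n1}
  step 2 (a): {n2}
  Q completes σ.
Executing aa from P (initial set {m0}):
  step 1 (a): {m1}
  step 2 (a): ∅ (P stuck)

NO — witness ⟨aa⟩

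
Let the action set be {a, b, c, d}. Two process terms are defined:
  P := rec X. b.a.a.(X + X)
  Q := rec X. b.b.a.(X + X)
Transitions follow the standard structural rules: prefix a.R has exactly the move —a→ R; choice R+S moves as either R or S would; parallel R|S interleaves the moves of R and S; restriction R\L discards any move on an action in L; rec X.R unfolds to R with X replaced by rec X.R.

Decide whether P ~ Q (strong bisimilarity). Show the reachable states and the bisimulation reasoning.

NO

LTS(P): 4 reachable states
  m0 = rec X. b.a.a.(X + X) | =b=> m1
  m1 = a.a.((rec X. b.a.a.(X + X)) + (rec X. b.a.a.(X + X))) | =a=> m2
  m2 = a.((rec X. b.a.a.(X + X)) + (rec X. b.a.a.(X + X))) | =a=> m3
  m3 = (rec X. b.a.a.(X + X)) + (rec X. b.a.a.(X + X)) | =b=> m1
LTS(Q): 4 reachable states
  n0 = rec X. b.b.a.(X + X) | =b=> n1
  n1 = b.a.((rec X. b.b.a.(X + X)) + (rec X. b.b.a.(X + X))) | =b=> n2
  n2 = a.((rec X. b.b.a.(X + X)) + (rec X. b.b.a.(X + X))) | =a=> n3
  n3 = (rec X. b.b.a.(X + X)) + (rec X. b.b.a.(X + X)) | =b=> n1
Partition-refinement fixed point:
  B0 = {m0, m3}
  B1 = {m1}
  B2 = {m2}
  B3 = {n0, n3}
  B4 = {n1}
  B5 = {n2}
m0 ∈ B0, n0 ∈ B3 → different blocks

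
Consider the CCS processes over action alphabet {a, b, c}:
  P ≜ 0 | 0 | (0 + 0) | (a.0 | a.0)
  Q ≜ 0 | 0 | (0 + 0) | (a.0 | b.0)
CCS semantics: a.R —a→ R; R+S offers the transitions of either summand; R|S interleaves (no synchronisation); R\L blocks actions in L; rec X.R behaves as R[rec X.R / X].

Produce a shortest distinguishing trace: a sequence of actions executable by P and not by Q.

Reachable graph of P (4 states):
  u0 = 0 | 0 | (0 + 0) | (a.0 | a.0) | ··a··> u1, ··a··> u2
  u1 = 0 | 0 | (0 + 0) | (0 | a.0) | ··a··> u3
  u2 = 0 | 0 | (0 + 0) | (a.0 | 0) | ··a··> u3
  u3 = 0 | 0 | (0 + 0) | (0 | 0) | deadlocked
Reachable graph of Q (4 states):
  v0 = 0 | 0 | (0 + 0) | (a.0 | b.0) | ··a··> v1, ··b··> v2
  v1 = 0 | 0 | (0 + 0) | (0 | b.0) | ··b··> v3
  v2 = 0 | 0 | (0 + 0) | (a.0 | 0) | ··a··> v3
  v3 = 0 | 0 | (0 + 0) | (0 | 0) | deadlocked
Executing aa from P (initial set {u0}):
  [1] a ⇒ {u1, u2}
  [2] a ⇒ {u3}
  ✓ P
Executing aa from Q (initial set {v0}):
  [1] a ⇒ {v1}
  [2] a ⇒ ∅  — Q cannot continue

aa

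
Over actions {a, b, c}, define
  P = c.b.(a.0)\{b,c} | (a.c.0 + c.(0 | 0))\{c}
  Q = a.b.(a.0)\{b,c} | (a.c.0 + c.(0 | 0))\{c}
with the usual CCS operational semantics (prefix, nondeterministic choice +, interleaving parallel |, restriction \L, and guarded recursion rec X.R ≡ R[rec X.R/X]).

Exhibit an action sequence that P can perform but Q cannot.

c

LTS(P): 8 reachable states
  s0 = c.b.(a.0)\{b,c} | (a.c.0 + c.(0 | 0))\{c} has moves --a--▸ s1, --c--▸ s2
  s1 = c.b.(a.0)\{b,c} | (c.0)\{c} has moves --c--▸ s3
  s2 = b.(a.0)\{b,c} | (a.c.0 + c.(0 | 0))\{c} has moves --a--▸ s3, --b--▸ s4
  s3 = b.(a.0)\{b,c} | (c.0)\{c} has moves --b--▸ s5
  s4 = (a.0)\{b,c} | (a.c.0 + c.(0 | 0))\{c} has moves --a--▸ s5, --a--▸ s6
  s5 = (a.0)\{b,c} | (c.0)\{c} has moves --a--▸ s7
  s6 = 0\{b,c} | (a.c.0 + c.(0 | 0))\{c} has moves --a--▸ s7
  s7 = 0\{b,c} | (c.0)\{c} has moves (no moves)
LTS(Q): 8 reachable states
  t0 = a.b.(a.0)\{b,c} | (a.c.0 + c.(0 | 0))\{c} has moves --a--▸ t1, --a--▸ t2
  t1 = a.b.(a.0)\{b,c} | (c.0)\{c} has moves --a--▸ t3
  t2 = b.(a.0)\{b,c} | (a.c.0 + c.(0 | 0))\{c} has moves --a--▸ t3, --b--▸ t4
  t3 = b.(a.0)\{b,c} | (c.0)\{c} has moves --b--▸ t5
  t4 = (a.0)\{b,c} | (a.c.0 + c.(0 | 0))\{c} has moves --a--▸ t5, --a--▸ t6
  t5 = (a.0)\{b,c} | (c.0)\{c} has moves --a--▸ t7
  t6 = 0\{b,c} | (a.c.0 + c.(0 | 0))\{c} has moves --a--▸ t7
  t7 = 0\{b,c} | (c.0)\{c} has moves (no moves)
Executing c from P (initial set {s0}):
  step 1 (c): {s2}
  — P admits the full trace.
Executing c from Q (initial set {t0}):
  step 1 (c): ∅ (Q stuck)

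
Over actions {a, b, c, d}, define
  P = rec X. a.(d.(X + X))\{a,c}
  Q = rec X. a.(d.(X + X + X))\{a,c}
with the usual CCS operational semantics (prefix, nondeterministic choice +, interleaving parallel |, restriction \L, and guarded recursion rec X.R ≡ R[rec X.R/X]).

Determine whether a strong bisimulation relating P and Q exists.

P ~ Q

P's transition system — 3 states:
  m0 = rec X. a.(d.(X + X))\{a,c} | -a-> m1
  m1 = (d.((rec X. a.(d.(X + X))\{a,c}) + (rec X. a.(d.(X + X))\{a,c})))\{a,c} | -d-> m2
  m2 = ((rec X. a.(d.(X + X))\{a,c}) + (rec X. a.(d.(X + X))\{a,c}))\{a,c} | (no moves)
Q's transition system — 3 states:
  n0 = rec X. a.(d.(X + X + X))\{a,c} | -a-> n1
  n1 = (d.((rec X. a.(d.(X + X + X))\{a,c}) + (rec X. a.(d.(X + X + X))\{a,c}) + (rec X. a.(d.(X + X + X))\{a,c})))\{a,c} | -d-> n2
  n2 = ((rec X. a.(d.(X + X + X))\{a,c}) + (rec X. a.(d.(X + X + X))\{a,c}) + (rec X. a.(d.(X + X + X))\{a,c}))\{a,c} | (no moves)
Partition-refinement fixed point:
  B0 = {m0, n0}
  B1 = {m1, n1}
  B2 = {m2, n2}
m0 ∈ B0, n0 ∈ B0 → same block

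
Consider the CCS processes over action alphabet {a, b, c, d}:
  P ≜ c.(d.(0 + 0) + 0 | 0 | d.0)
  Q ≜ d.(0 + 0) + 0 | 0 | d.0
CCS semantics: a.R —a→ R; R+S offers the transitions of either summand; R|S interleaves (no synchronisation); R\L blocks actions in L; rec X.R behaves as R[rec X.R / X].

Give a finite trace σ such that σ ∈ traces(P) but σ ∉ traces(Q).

P's transition system — 4 states:
  s0 = c.(d.(0 + 0) + 0 | 0 | d.0) ⊢ --c--▸ s1
  s1 = d.(0 + 0) + 0 | 0 | d.0 ⊢ --d--▸ s2, --d--▸ s3
  s2 = 0 + 0 ⊢ deadlocked
  s3 = 0 | 0 | 0 ⊢ deadlocked
Q's transition system — 3 states:
  t0 = d.(0 + 0) + 0 | 0 | d.0 ⊢ --d--▸ t1, --d--▸ t2
  t1 = 0 + 0 ⊢ deadlocked
  t2 = 0 | 0 | 0 ⊢ deadlocked
Run σ = ⟨c⟩ on P: start {s0}
  after c @ step 1: {s1}
  — P admits the full trace.
Run σ = ⟨c⟩ on Q: start {t0}
  after c @ step 1: ∅ (Q stuck)

c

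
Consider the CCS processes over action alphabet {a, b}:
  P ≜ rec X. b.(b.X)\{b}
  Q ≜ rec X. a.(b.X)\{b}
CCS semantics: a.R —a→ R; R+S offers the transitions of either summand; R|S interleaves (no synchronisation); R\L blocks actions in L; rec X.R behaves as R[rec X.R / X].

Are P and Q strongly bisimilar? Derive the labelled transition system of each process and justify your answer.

P ≁ Q

LTS(P): 2 reachable states
  s0 = rec X. b.(b.X)\{b} | -b-> s1
  s1 = (b.(rec X. b.(b.X)\{b}))\{b} | ∅
LTS(Q): 2 reachable states
  t0 = rec X. a.(b.X)\{b} | -a-> t1
  t1 = (b.(rec X. a.(b.X)\{b}))\{b} | ∅
Bisimilarity quotient blocks:
  B0 = {s0}
  B1 = {s1, t1}
  B2 = {t0}
s0 ∈ B0, t0 ∈ B2 → different blocks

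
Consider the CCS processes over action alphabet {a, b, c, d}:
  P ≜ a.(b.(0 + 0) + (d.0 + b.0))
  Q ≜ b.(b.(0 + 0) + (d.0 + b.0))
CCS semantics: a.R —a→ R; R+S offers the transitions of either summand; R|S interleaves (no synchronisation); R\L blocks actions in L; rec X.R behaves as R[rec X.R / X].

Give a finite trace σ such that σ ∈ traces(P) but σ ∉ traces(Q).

a

Reachable graph of P (4 states):
  m0 = a.(b.(0 + 0) + (d.0 + b.0)) :: =a=> m1
  m1 = b.(0 + 0) + (d.0 + b.0) :: =b=> m2, =b=> m3, =d=> m2
  m2 = 0 :: ·
  m3 = 0 + 0 :: ·
Reachable graph of Q (4 states):
  n0 = b.(b.(0 + 0) + (d.0 + b.0)) :: =b=> n1
  n1 = b.(0 + 0) + (d.0 + b.0) :: =b=> n2, =b=> n3, =d=> n2
  n2 = 0 :: ·
  n3 = 0 + 0 :: ·
Run σ = ⟨a⟩ on P: start {m0}
  step 1 (a): {m1}
  P completes σ.
Run σ = ⟨a⟩ on Q: start {n0}
  step 1 (a): ∅ (Q stuck)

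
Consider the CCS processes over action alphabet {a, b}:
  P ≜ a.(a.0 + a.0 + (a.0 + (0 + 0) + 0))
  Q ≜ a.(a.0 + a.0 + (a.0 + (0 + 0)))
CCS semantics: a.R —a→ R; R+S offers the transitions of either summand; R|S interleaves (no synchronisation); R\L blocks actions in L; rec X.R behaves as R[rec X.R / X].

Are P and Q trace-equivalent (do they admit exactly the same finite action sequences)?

YES

LTS(P): 3 reachable states
  p0 = a.(a.0 + a.0 + (a.0 + (0 + 0) + 0)) → --a--▸ p1
  p1 = a.0 + a.0 + (a.0 + (0 + 0) + 0) → --a--▸ p2
  p2 = 0 → deadlocked
LTS(Q): 3 reachable states
  q0 = a.(a.0 + a.0 + (a.0 + (0 + 0))) → --a--▸ q1
  q1 = a.0 + a.0 + (a.0 + (0 + 0)) → --a--▸ q2
  q2 = 0 → deadlocked
Coarsest stable partition (strong bisimilarity classes):
  B0 = {p0, q0}
  B1 = {p1, q1}
  B2 = {p2, q2}
p0 ∈ B0, q0 ∈ B0 → same block
Bisimilar ⇒ trace-equivalent.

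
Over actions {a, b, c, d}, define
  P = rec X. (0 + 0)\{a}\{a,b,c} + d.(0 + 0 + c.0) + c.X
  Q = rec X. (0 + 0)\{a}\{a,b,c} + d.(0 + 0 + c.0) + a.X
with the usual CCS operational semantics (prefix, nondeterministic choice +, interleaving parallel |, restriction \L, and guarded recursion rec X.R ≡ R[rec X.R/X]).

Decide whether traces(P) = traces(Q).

P's transition system — 3 states:
  p0 = rec X. (0 + 0)\{a}\{a,b,c} + d.(0 + 0 + c.0) + c.X ⊢ -c-> p0, -d-> p1
  p1 = 0 + 0 + c.0 ⊢ -c-> p2
  p2 = 0 ⊢ deadlocked
Q's transition system — 3 states:
  q0 = rec X. (0 + 0)\{a}\{a,b,c} + d.(0 + 0 + c.0) + a.X ⊢ -a-> q0, -d-> q1
  q1 = 0 + 0 + c.0 ⊢ -c-> q2
  q2 = 0 ⊢ deadlocked
Trace ⟨c⟩ through P, begin at {p0}:
  step 1 (c): {p0}
  P completes σ.
Trace ⟨c⟩ through Q, begin at {q0}:
  step 1 (c): ∅  — Q cannot continue

trace-distinct — witness ⟨c⟩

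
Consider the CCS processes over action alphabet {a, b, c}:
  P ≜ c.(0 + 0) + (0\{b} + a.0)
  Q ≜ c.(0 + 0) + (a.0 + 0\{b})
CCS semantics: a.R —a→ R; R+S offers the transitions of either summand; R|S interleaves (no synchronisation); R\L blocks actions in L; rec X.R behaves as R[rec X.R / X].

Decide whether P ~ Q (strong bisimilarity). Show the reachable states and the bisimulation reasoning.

bisimilar

P's transition system — 3 states:
  u0 = c.(0 + 0) + (0\{b} + a.0) ⊢ --a--▸ u1, --c--▸ u2
  u1 = 0 ⊢ ∅
  u2 = 0 + 0 ⊢ ∅
Q's transition system — 3 states:
  v0 = c.(0 + 0) + (a.0 + 0\{b}) ⊢ --a--▸ v1, --c--▸ v2
  v1 = 0 ⊢ ∅
  v2 = 0 + 0 ⊢ ∅
Bisimilarity quotient blocks:
  B0 = {u0, v0}
  B1 = {u1, u2, v1, v2}
u0 ∈ B0, v0 ∈ B0 → same block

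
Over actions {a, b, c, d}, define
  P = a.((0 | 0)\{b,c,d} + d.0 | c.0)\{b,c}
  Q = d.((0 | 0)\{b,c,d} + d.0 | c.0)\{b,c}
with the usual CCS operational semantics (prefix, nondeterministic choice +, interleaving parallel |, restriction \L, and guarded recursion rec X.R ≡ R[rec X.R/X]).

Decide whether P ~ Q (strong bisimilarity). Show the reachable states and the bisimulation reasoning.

Reachable graph of P (3 states):
  u0 = a.((0 | 0)\{b,c,d} + d.0 | c.0)\{b,c} :: =a=> u1
  u1 = ((0 | 0)\{b,c,d} + d.0 | c.0)\{b,c} :: =d=> u2
  u2 = (0 | c.0)\{b,c} :: ·
Reachable graph of Q (3 states):
  v0 = d.((0 | 0)\{b,c,d} + d.0 | c.0)\{b,c} :: =d=> v1
  v1 = ((0 | 0)\{b,c,d} + d.0 | c.0)\{b,c} :: =d=> v2
  v2 = (0 | c.0)\{b,c} :: ·
Coarsest stable partition (strong bisimilarity classes):
  B0 = {u0}
  B1 = {u1, v1}
  B2 = {u2, v2}
  B3 = {v0}
u0 ∈ B0, v0 ∈ B3 → different blocks

not bisimilar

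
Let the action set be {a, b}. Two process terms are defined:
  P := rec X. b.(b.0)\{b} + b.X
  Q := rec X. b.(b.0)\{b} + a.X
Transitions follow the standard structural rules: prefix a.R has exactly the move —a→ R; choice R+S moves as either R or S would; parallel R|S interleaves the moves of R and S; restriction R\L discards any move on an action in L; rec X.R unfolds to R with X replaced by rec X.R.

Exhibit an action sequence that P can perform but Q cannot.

bb

LTS(P): 2 reachable states
  p0 = rec X. b.(b.0)\{b} + b.X → --b--▸ p0, --b--▸ p1
  p1 = (b.0)\{b} → ·
LTS(Q): 2 reachable states
  q0 = rec X. b.(b.0)\{b} + a.X → --a--▸ q0, --b--▸ q1
  q1 = (b.0)\{b} → ·
Executing bb from P (initial set {p0}):
  step 1 (b): {p0, p1}
  step 2 (b): {p0, p1}
  P completes σ.
Executing bb from Q (initial set {q0}):
  step 1 (b): {q1}
  step 2 (b): ∅ (Q stuck)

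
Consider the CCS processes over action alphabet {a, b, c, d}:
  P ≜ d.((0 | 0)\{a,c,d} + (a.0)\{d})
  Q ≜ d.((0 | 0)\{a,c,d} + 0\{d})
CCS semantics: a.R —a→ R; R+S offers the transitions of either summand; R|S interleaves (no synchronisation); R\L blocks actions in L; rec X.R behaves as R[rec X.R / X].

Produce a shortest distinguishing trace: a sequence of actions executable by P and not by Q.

Reachable graph of P (3 states):
  s0 = d.((0 | 0)\{a,c,d} + (a.0)\{d}) → =d=> s1
  s1 = (0 | 0)\{a,c,d} + (a.0)\{d} → =a=> s2
  s2 = 0\{d} → ·
Reachable graph of Q (2 states):
  t0 = d.((0 | 0)\{a,c,d} + 0\{d}) → =d=> t1
  t1 = (0 | 0)\{a,c,d} + 0\{d} → ·
Executing da from P (initial set {s0}):
  after d @ step 1: {s1}
  after a @ step 2: {s2}
  — P admits the full trace.
Executing da from Q (initial set {t0}):
  after d @ step 1: {t1}
  after a @ step 2: ∅  — Q cannot continue

da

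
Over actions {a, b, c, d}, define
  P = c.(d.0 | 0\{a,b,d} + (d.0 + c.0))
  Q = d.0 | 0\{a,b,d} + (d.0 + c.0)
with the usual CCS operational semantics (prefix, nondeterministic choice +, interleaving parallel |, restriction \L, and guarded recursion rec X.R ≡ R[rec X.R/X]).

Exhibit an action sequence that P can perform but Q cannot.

cc

LTS(P): 4 reachable states
  p0 = c.(d.0 | 0\{a,b,d} + (d.0 + c.0)) ⊢ --c--▸ p1
  p1 = d.0 | 0\{a,b,d} + (d.0 + c.0) ⊢ --c--▸ p2, --d--▸ p2, --d--▸ p3
  p2 = 0 ⊢ stopped
  p3 = 0 | 0\{a,b,d} ⊢ stopped
LTS(Q): 3 reachable states
  q0 = d.0 | 0\{a,b,d} + (d.0 + c.0) ⊢ --c--▸ q1, --d--▸ q1, --d--▸ q2
  q1 = 0 ⊢ stopped
  q2 = 0 | 0\{a,b,d} ⊢ stopped
Trace ⟨cc⟩ through P, begin at {p0}:
  step 1 (c): {p1}
  step 2 (c): {p2}
  ✓ P
Trace ⟨cc⟩ through Q, begin at {q0}:
  step 1 (c): {q1}
  step 2 (c): ∅  — Q cannot continue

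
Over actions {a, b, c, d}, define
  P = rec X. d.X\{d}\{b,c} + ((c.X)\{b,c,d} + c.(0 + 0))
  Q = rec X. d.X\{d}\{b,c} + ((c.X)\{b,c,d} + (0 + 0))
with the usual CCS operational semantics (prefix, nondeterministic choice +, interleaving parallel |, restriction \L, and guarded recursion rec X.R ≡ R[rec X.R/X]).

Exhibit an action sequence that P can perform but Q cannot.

c

LTS(P): 3 reachable states
  s0 = rec X. d.X\{d}\{b,c} + ((c.X)\{b,c,d} + c.(0 + 0)) → =c=> s1, =d=> s2
  s1 = 0 + 0 → stopped
  s2 = (rec X. d.X\{d}\{b,c} + ((c.X)\{b,c,d} + c.(0 + 0)))\{d}\{b,c} → stopped
LTS(Q): 2 reachable states
  t0 = rec X. d.X\{d}\{b,c} + ((c.X)\{b,c,d} + (0 + 0)) → =d=> t1
  t1 = (rec X. d.X\{d}\{b,c} + ((c.X)\{b,c,d} + (0 + 0)))\{d}\{b,c} → stopped
Run σ = ⟨c⟩ on P: start {s0}
  [1] c ⇒ {s1}
  P completes σ.
Run σ = ⟨c⟩ on Q: start {t0}
  [1] c ⇒ ∅ (Q stuck)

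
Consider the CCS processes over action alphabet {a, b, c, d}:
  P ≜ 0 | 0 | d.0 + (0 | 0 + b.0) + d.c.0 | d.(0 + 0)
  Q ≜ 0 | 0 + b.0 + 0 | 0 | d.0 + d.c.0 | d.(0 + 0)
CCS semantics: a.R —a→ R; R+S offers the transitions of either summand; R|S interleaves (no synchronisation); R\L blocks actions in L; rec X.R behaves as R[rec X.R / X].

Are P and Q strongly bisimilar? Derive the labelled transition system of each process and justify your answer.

Reachable graph of P (8 states):
  m0 = 0 | 0 | d.0 + (0 | 0 + b.0) + d.c.0 | d.(0 + 0) has moves —b→ m1, —d→ m2, —d→ m3, —d→ m4
  m1 = 0 has moves deadlocked
  m2 = 0 | 0 | 0 has moves deadlocked
  m3 = c.0 | d.(0 + 0) has moves —c→ m5, —d→ m6
  m4 = d.c.0 | (0 + 0) has moves —d→ m6
  m5 = 0 | d.(0 + 0) has moves —d→ m7
  m6 = c.0 | (0 + 0) has moves —c→ m7
  m7 = 0 | (0 + 0) has moves deadlocked
Reachable graph of Q (8 states):
  n0 = 0 | 0 + b.0 + 0 | 0 | d.0 + d.c.0 | d.(0 + 0) has moves —b→ n1, —d→ n2, —d→ n3, —d→ n4
  n1 = 0 has moves deadlocked
  n2 = 0 | 0 | 0 has moves deadlocked
  n3 = c.0 | d.(0 + 0) has moves —c→ n5, —d→ n6
  n4 = d.c.0 | (0 + 0) has moves —d→ n6
  n5 = 0 | d.(0 + 0) has moves —d→ n7
  n6 = c.0 | (0 + 0) has moves —c→ n7
  n7 = 0 | (0 + 0) has moves deadlocked
Bisimilarity quotient blocks:
  B0 = {m0, n0}
  B1 = {m3, n3}
  B2 = {m5, n5}
  B3 = {m1, m2, m7, n1, n2, n7}
  B4 = {m6, n6}
  B5 = {m4, n4}
m0 ∈ B0, n0 ∈ B0 → same block

P ~ Q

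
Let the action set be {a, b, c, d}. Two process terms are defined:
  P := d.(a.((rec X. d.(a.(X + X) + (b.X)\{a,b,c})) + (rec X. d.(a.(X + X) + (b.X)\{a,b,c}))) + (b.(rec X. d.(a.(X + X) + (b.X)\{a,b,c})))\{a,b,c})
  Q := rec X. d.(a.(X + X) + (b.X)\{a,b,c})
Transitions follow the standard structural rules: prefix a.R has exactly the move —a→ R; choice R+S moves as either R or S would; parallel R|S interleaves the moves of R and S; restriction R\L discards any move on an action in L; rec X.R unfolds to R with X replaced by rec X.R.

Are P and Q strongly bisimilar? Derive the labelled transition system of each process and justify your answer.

LTS(P): 3 reachable states
  u0 = d.(a.((rec X. d.(a.(X + X) + (b.X)\{a,b,c})) + (rec X. d.(a.(X + X) + (b.X)\{a,b,c}))) + (b.(rec X. d.(a.(X + X) + (b.X)\{a,b,c})))\{a,b,c}) ⊢ ··d··> u1
  u1 = a.((rec X. d.(a.(X + X) + (b.X)\{a,b,c})) + (rec X. d.(a.(X + X) + (b.X)\{a,b,c}))) + (b.(rec X. d.(a.(X + X) + (b.X)\{a,b,c})))\{a,b,c} ⊢ ··a··> u2
  u2 = (rec X. d.(a.(X + X) + (b.X)\{a,b,c})) + (rec X. d.(a.(X + X) + (b.X)\{a,b,c})) ⊢ ··d··> u1
LTS(Q): 3 reachable states
  v0 = rec X. d.(a.(X + X) + (b.X)\{a,b,c}) ⊢ ··d··> v1
  v1 = a.((rec X. d.(a.(X + X) + (b.X)\{a,b,c})) + (rec X. d.(a.(X + X) + (b.X)\{a,b,c}))) + (b.(rec X. d.(a.(X + X) + (b.X)\{a,b,c})))\{a,b,c} ⊢ ··a··> v2
  v2 = (rec X. d.(a.(X + X) + (b.X)\{a,b,c})) + (rec X. d.(a.(X + X) + (b.X)\{a,b,c})) ⊢ ··d··> v1
Bisimilarity quotient blocks:
  B0 = {u0, u2, v0, v2}
  B1 = {u1, v1}
u0 ∈ B0, v0 ∈ B0 → same block

bisimilar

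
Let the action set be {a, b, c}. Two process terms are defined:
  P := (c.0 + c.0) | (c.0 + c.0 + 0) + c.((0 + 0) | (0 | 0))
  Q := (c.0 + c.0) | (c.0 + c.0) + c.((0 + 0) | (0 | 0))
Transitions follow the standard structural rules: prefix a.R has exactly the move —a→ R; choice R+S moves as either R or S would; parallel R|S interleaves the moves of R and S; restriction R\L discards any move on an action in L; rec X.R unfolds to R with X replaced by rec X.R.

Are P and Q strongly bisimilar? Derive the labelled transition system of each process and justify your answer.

Reachable graph of P (5 states):
  p0 = (c.0 + c.0) | (c.0 + c.0 + 0) + c.((0 + 0) | (0 | 0)) | =c=> p1, =c=> p2, =c=> p3
  p1 = (0 + 0) | (0 | 0) | (no moves)
  p2 = (c.0 + c.0) | 0 | =c=> p4
  p3 = 0 | (c.0 + c.0 + 0) | =c=> p4
  p4 = 0 | 0 | (no moves)
Reachable graph of Q (5 states):
  q0 = (c.0 + c.0) | (c.0 + c.0) + c.((0 + 0) | (0 | 0)) | =c=> q1, =c=> q2, =c=> q3
  q1 = (0 + 0) | (0 | 0) | (no moves)
  q2 = (c.0 + c.0) | 0 | =c=> q4
  q3 = 0 | (c.0 + c.0) | =c=> q4
  q4 = 0 | 0 | (no moves)
Partition-refinement fixed point:
  B0 = {p0, q0}
  B1 = {p1, p4, q1, q4}
  B2 = {p2, p3, q2, q3}
p0 ∈ B0, q0 ∈ B0 → same block

P ~ Q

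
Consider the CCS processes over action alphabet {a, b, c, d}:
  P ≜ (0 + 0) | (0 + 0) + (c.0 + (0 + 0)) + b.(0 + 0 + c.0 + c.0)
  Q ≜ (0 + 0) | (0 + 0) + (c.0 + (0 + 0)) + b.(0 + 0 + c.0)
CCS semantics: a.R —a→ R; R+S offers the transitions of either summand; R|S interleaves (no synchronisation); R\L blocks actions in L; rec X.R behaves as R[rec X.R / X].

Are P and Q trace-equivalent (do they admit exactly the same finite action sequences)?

P's transition system — 3 states:
  m0 = (0 + 0) | (0 + 0) + (c.0 + (0 + 0)) + b.(0 + 0 + c.0 + c.0) ⊢ --b--▸ m1, --c--▸ m2
  m1 = 0 + 0 + c.0 + c.0 ⊢ --c--▸ m2
  m2 = 0 ⊢ stopped
Q's transition system — 3 states:
  n0 = (0 + 0) | (0 + 0) + (c.0 + (0 + 0)) + b.(0 + 0 + c.0) ⊢ --b--▸ n1, --c--▸ n2
  n1 = 0 + 0 + c.0 ⊢ --c--▸ n2
  n2 = 0 ⊢ stopped
Partition-refinement fixed point:
  B0 = {m0, n0}
  B1 = {m1, n1}
  B2 = {m2, n2}
m0 ∈ B0, n0 ∈ B0 → same block
Bisimilar ⇒ trace-equivalent.

trace-equivalent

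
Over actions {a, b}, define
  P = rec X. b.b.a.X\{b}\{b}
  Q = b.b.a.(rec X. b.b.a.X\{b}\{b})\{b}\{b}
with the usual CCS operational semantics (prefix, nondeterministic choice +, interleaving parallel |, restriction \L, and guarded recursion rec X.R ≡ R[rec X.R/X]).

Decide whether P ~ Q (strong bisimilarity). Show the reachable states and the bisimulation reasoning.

bisimilar

P's transition system — 4 states:
  s0 = rec X. b.b.a.X\{b}\{b} :: =b=> s1
  s1 = b.a.(rec X. b.b.a.X\{b}\{b})\{b}\{b} :: =b=> s2
  s2 = a.(rec X. b.b.a.X\{b}\{b})\{b}\{b} :: =a=> s3
  s3 = (rec X. b.b.a.X\{b}\{b})\{b}\{b} :: ·
Q's transition system — 4 states:
  t0 = b.b.a.(rec X. b.b.a.X\{b}\{b})\{b}\{b} :: =b=> t1
  t1 = b.a.(rec X. b.b.a.X\{b}\{b})\{b}\{b} :: =b=> t2
  t2 = a.(rec X. b.b.a.X\{b}\{b})\{b}\{b} :: =a=> t3
  t3 = (rec X. b.b.a.X\{b}\{b})\{b}\{b} :: ·
Bisimilarity quotient blocks:
  B0 = {s0, t0}
  B1 = {s1, t1}
  B2 = {s2, t2}
  B3 = {s3, t3}
s0 ∈ B0, t0 ∈ B0 → same block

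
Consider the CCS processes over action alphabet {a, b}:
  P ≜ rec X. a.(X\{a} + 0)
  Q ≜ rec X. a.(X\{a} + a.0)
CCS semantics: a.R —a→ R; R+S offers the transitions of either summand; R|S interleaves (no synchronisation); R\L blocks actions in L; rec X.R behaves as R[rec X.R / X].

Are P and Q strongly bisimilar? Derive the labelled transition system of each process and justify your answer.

P ≁ Q

P's transition system — 2 states:
  u0 = rec X. a.(X\{a} + 0) :: =a=> u1
  u1 = (rec X. a.(X\{a} + 0))\{a} + 0 :: deadlocked
Q's transition system — 3 states:
  v0 = rec X. a.(X\{a} + a.0) :: =a=> v1
  v1 = (rec X. a.(X\{a} + a.0))\{a} + a.0 :: =a=> v2
  v2 = 0 :: deadlocked
Partition-refinement fixed point:
  B0 = {u0, v1}
  B1 = {u1, v2}
  B2 = {v0}
u0 ∈ B0, v0 ∈ B2 → different blocks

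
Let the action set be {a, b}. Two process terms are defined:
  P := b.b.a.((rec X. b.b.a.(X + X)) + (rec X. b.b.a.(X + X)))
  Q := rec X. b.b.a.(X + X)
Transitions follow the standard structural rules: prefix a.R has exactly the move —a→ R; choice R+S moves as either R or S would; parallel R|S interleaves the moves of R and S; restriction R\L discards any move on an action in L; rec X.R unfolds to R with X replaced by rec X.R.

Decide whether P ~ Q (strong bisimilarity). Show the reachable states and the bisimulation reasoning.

P's transition system — 4 states:
  s0 = b.b.a.((rec X. b.b.a.(X + X)) + (rec X. b.b.a.(X + X))) ⊢ ··b··> s1
  s1 = b.a.((rec X. b.b.a.(X + X)) + (rec X. b.b.a.(X + X))) ⊢ ··b··> s2
  s2 = a.((rec X. b.b.a.(X + X)) + (rec X. b.b.a.(X + X))) ⊢ ··a··> s3
  s3 = (rec X. b.b.a.(X + X)) + (rec X. b.b.a.(X + X)) ⊢ ··b··> s1
Q's transition system — 4 states:
  t0 = rec X. b.b.a.(X + X) ⊢ ··b··> t1
  t1 = b.a.((rec X. b.b.a.(X + X)) + (rec X. b.b.a.(X + X))) ⊢ ··b··> t2
  t2 = a.((rec X. b.b.a.(X + X)) + (rec X. b.b.a.(X + X))) ⊢ ··a··> t3
  t3 = (rec X. b.b.a.(X + X)) + (rec X. b.b.a.(X + X)) ⊢ ··b··> t1
Partition-refinement fixed point:
  B0 = {s0, s3, t0, t3}
  B1 = {s1, t1}
  B2 = {s2, t2}
s0 ∈ B0, t0 ∈ B0 → same block

bisimilar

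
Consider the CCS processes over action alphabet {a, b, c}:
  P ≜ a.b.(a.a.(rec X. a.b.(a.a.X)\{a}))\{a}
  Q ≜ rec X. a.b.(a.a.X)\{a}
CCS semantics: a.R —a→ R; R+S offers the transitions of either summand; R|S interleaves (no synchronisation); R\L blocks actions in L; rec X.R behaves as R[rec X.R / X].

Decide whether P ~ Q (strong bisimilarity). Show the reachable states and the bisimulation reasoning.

YES

LTS(P): 3 reachable states
  s0 = a.b.(a.a.(rec X. a.b.(a.a.X)\{a}))\{a} → --a--▸ s1
  s1 = b.(a.a.(rec X. a.b.(a.a.X)\{a}))\{a} → --b--▸ s2
  s2 = (a.a.(rec X. a.b.(a.a.X)\{a}))\{a} → ·
LTS(Q): 3 reachable states
  t0 = rec X. a.b.(a.a.X)\{a} → --a--▸ t1
  t1 = b.(a.a.(rec X. a.b.(a.a.X)\{a}))\{a} → --b--▸ t2
  t2 = (a.a.(rec X. a.b.(a.a.X)\{a}))\{a} → ·
Bisimilarity quotient blocks:
  B0 = {s0, t0}
  B1 = {s1, t1}
  B2 = {s2, t2}
s0 ∈ B0, t0 ∈ B0 → same block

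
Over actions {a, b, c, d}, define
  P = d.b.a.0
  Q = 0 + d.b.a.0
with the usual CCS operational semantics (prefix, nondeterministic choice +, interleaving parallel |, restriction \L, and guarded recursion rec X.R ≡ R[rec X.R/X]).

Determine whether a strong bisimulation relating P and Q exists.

P ~ Q

Reachable graph of P (4 states):
  s0 = d.b.a.0 | =d=> s1
  s1 = b.a.0 | =b=> s2
  s2 = a.0 | =a=> s3
  s3 = 0 | (no moves)
Reachable graph of Q (4 states):
  t0 = 0 + d.b.a.0 | =d=> t1
  t1 = b.a.0 | =b=> t2
  t2 = a.0 | =a=> t3
  t3 = 0 | (no moves)
Partition-refinement fixed point:
  B0 = {s0, t0}
  B1 = {s1, t1}
  B2 = {s2, t2}
  B3 = {s3, t3}
s0 ∈ B0, t0 ∈ B0 → same block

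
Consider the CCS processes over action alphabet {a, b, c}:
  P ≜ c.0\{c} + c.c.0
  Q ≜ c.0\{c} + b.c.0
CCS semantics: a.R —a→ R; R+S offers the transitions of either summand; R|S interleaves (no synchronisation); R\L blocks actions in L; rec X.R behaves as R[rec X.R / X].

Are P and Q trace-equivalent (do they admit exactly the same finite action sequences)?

P's transition system — 4 states:
  p0 = c.0\{c} + c.c.0 | =c=> p1, =c=> p2
  p1 = 0\{c} | ·
  p2 = c.0 | =c=> p3
  p3 = 0 | ·
Q's transition system — 4 states:
  q0 = c.0\{c} + b.c.0 | =b=> q1, =c=> q2
  q1 = c.0 | =c=> q3
  q2 = 0\{c} | ·
  q3 = 0 | ·
Trace ⟨cc⟩ through P, begin at {p0}:
  after c @ step 1: {p1, p2}
  after c @ step 2: {p3}
  ✓ P
Trace ⟨cc⟩ through Q, begin at {q0}:
  after c @ step 1: {q2}
  after c @ step 2: no successor for Q

NO — witness ⟨cc⟩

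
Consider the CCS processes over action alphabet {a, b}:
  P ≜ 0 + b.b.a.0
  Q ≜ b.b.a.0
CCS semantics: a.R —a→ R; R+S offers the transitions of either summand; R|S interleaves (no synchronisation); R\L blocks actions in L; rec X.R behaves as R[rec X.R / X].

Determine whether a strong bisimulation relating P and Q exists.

LTS(P): 4 reachable states
  m0 = 0 + b.b.a.0 :: -b-> m1
  m1 = b.a.0 :: -b-> m2
  m2 = a.0 :: -a-> m3
  m3 = 0 :: (no moves)
LTS(Q): 4 reachable states
  n0 = b.b.a.0 :: -b-> n1
  n1 = b.a.0 :: -b-> n2
  n2 = a.0 :: -a-> n3
  n3 = 0 :: (no moves)
Coarsest stable partition (strong bisimilarity classes):
  B0 = {m0, n0}
  B1 = {m1, n1}
  B2 = {m2, n2}
  B3 = {m3, n3}
m0 ∈ B0, n0 ∈ B0 → same block

YES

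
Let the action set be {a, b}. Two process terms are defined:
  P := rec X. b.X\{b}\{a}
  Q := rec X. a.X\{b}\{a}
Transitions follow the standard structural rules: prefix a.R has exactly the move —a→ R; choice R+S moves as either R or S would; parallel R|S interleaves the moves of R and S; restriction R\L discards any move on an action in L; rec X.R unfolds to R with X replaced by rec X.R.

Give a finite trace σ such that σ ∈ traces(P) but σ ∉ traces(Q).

P's transition system — 2 states:
  s0 = rec X. b.X\{b}\{a} has moves ··b··> s1
  s1 = (rec X. b.X\{b}\{a})\{b}\{a} has moves ∅
Q's transition system — 2 states:
  t0 = rec X. a.X\{b}\{a} has moves ··a··> t1
  t1 = (rec X. a.X\{b}\{a})\{b}\{a} has moves ∅
Executing b from P (initial set {s0}):
  [1] b ⇒ {s1}
  ✓ P
Executing b from Q (initial set {t0}):
  [1] b ⇒ no successor for Q

b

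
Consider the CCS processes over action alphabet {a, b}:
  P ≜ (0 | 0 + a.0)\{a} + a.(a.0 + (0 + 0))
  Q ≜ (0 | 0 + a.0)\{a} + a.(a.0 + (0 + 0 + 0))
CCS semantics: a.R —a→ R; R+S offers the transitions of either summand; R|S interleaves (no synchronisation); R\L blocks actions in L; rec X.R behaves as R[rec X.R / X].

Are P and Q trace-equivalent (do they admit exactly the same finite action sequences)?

trace-equivalent

P's transition system — 3 states:
  m0 = (0 | 0 + a.0)\{a} + a.(a.0 + (0 + 0)) has moves —a→ m1
  m1 = a.0 + (0 + 0) has moves —a→ m2
  m2 = 0 has moves ∅
Q's transition system — 3 states:
  n0 = (0 | 0 + a.0)\{a} + a.(a.0 + (0 + 0 + 0)) has moves —a→ n1
  n1 = a.0 + (0 + 0 + 0) has moves —a→ n2
  n2 = 0 has moves ∅
Partition-refinement fixed point:
  B0 = {m0, n0}
  B1 = {m1, n1}
  B2 = {m2, n2}
m0 ∈ B0, n0 ∈ B0 → same block
Bisimilar ⇒ trace-equivalent.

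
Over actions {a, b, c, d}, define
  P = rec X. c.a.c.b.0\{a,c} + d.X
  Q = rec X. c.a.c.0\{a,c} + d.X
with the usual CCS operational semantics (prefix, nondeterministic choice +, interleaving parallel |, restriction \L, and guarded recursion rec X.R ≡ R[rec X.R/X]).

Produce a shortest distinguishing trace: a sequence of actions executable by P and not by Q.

cacb

Reachable graph of P (5 states):
  s0 = rec X. c.a.c.b.0\{a,c} + d.X ⊢ =c=> s1, =d=> s0
  s1 = a.c.b.0\{a,c} ⊢ =a=> s2
  s2 = c.b.0\{a,c} ⊢ =c=> s3
  s3 = b.0\{a,c} ⊢ =b=> s4
  s4 = 0\{a,c} ⊢ deadlocked
Reachable graph of Q (4 states):
  t0 = rec X. c.a.c.0\{a,c} + d.X ⊢ =c=> t1, =d=> t0
  t1 = a.c.0\{a,c} ⊢ =a=> t2
  t2 = c.0\{a,c} ⊢ =c=> t3
  t3 = 0\{a,c} ⊢ deadlocked
Executing cacb from P (initial set {s0}):
  after c @ step 1: {s1}
  after a @ step 2: {s2}
  after c @ step 3: {s3}
  after b @ step 4: {s4}
  — P admits the full trace.
Executing cacb from Q (initial set {t0}):
  after c @ step 1: {t1}
  after a @ step 2: {t2}
  after c @ step 3: {t3}
  after b @ step 4: ∅  — Q cannot continue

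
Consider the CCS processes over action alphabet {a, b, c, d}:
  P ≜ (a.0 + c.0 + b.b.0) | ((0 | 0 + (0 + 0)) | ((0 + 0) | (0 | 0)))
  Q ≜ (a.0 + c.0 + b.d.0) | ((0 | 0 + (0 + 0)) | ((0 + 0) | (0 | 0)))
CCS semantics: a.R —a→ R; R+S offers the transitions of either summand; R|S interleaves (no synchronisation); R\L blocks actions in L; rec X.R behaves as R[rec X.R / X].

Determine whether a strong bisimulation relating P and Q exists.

P ≁ Q

Reachable graph of P (3 states):
  s0 = (a.0 + c.0 + b.b.0) | ((0 | 0 + (0 + 0)) | ((0 + 0) | (0 | 0))) → =a=> s1, =b=> s2, =c=> s1
  s1 = 0 | ((0 | 0 + (0 + 0)) | ((0 + 0) | (0 | 0))) → ·
  s2 = b.0 | ((0 | 0 + (0 + 0)) | ((0 + 0) | (0 | 0))) → =b=> s1
Reachable graph of Q (3 states):
  t0 = (a.0 + c.0 + b.d.0) | ((0 | 0 + (0 + 0)) | ((0 + 0) | (0 | 0))) → =a=> t1, =b=> t2, =c=> t1
  t1 = 0 | ((0 | 0 + (0 + 0)) | ((0 + 0) | (0 | 0))) → ·
  t2 = d.0 | ((0 | 0 + (0 + 0)) | ((0 + 0) | (0 | 0))) → =d=> t1
Partition-refinement fixed point:
  B0 = {s0}
  B1 = {s1, t1}
  B2 = {s2}
  B3 = {t0}
  B4 = {t2}
s0 ∈ B0, t0 ∈ B3 → different blocks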